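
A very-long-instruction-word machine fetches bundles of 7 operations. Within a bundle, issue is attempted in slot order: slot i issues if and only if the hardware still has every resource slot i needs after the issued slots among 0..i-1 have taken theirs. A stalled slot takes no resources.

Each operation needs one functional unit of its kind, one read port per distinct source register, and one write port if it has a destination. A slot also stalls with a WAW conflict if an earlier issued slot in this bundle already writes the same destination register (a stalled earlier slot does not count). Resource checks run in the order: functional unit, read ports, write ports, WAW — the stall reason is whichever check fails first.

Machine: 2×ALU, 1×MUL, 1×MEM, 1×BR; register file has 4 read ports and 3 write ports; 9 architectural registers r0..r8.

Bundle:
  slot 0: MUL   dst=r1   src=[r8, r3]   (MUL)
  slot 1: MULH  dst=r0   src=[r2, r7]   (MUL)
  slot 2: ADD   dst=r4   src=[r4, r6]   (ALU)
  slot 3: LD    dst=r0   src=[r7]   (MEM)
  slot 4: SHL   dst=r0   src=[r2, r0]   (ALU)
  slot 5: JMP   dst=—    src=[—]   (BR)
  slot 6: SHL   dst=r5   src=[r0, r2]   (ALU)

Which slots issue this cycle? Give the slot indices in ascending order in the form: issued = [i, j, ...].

issued = [0, 2, 5]

slot 0 (MUL): ISSUE — free A2,Mu0,Ld1,B1 rp2 wp2
slot 1 (MUL): stall FU — free A2,Mu0,Ld1,B1 rp2 wp2
slot 2 (ALU): ISSUE — free A1,Mu0,Ld1,B1 rp0 wp1
slot 3 (MEM): stall RD_PORT — free A1,Mu0,Ld1,B1 rp0 wp1
slot 4 (ALU): stall RD_PORT — free A1,Mu0,Ld1,B1 rp0 wp1
slot 5 (BR): ISSUE — free A1,Mu0,Ld1,B0 rp0 wp1
slot 6 (ALU): stall RD_PORT — free A1,Mu0,Ld1,B0 rp0 wp1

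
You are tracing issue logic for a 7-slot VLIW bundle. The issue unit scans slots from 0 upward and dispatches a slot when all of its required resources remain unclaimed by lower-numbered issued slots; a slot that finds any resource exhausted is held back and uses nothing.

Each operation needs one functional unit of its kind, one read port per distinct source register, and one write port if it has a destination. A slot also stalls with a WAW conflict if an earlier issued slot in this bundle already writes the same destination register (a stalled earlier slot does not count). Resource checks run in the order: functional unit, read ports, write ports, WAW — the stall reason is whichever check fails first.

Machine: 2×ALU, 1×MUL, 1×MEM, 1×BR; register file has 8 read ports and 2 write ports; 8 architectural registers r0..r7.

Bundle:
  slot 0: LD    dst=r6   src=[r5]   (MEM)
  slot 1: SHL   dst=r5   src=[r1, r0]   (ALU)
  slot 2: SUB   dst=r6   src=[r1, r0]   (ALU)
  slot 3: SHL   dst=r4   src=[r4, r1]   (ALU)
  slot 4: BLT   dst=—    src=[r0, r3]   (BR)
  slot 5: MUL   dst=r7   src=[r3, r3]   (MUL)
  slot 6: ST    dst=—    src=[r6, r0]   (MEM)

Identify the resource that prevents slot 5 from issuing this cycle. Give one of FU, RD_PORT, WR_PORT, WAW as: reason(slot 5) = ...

slot 0 (MEM): ISSUE — free A2,Mu1,Ld0,B1 rp7 wp1
slot 1 (ALU): ISSUE — free A1,Mu1,Ld0,B1 rp5 wp0
slot 2 (ALU): stall WR_PORT — free A1,Mu1,Ld0,B1 rp5 wp0
slot 3 (ALU): stall WR_PORT — free A1,Mu1,Ld0,B1 rp5 wp0
slot 4 (BR): ISSUE — free A1,Mu1,Ld0,B0 rp3 wp0
slot 5 (MUL): stall WR_PORT — free A1,Mu1,Ld0,B0 rp3 wp0
slot 6 (MEM): stall FU — free A1,Mu1,Ld0,B0 rp3 wp0

reason(slot 5) = WR_PORT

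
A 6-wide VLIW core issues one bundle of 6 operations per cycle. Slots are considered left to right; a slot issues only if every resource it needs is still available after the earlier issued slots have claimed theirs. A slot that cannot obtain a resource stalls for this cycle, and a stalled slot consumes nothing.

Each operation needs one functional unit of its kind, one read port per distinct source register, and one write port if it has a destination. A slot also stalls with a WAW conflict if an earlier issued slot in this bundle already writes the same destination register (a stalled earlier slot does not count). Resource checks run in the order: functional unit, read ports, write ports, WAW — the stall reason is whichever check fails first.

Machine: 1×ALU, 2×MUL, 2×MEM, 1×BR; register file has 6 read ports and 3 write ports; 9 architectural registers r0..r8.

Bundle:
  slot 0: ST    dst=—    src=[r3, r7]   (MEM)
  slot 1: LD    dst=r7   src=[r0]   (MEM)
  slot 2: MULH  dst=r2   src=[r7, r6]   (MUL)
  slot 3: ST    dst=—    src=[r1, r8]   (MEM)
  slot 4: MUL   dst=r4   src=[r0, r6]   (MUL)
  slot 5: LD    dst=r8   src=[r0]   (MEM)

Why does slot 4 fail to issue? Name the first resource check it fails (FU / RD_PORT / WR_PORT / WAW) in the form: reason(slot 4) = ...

reason(slot 4) = RD_PORT

[0] MEM needs rd=2 wr=0: ok; after: ALU=1 MUL=2 MEM=1 BR=1, R=4, W=3
[1] MEM needs rd=1 wr=1: ok; after: ALU=1 MUL=2 MEM=0 BR=1, R=3, W=2
[2] MUL needs rd=2 wr=1: ok; after: ALU=1 MUL=1 MEM=0 BR=1, R=1, W=1
[3] MEM needs rd=2 wr=0: FU; after: ALU=1 MUL=1 MEM=0 BR=1, R=1, W=1
[4] MUL needs rd=2 wr=1: RD_PORT; after: ALU=1 MUL=1 MEM=0 BR=1, R=1, W=1
[5] MEM needs rd=1 wr=1: FU; after: ALU=1 MUL=1 MEM=0 BR=1, R=1, W=1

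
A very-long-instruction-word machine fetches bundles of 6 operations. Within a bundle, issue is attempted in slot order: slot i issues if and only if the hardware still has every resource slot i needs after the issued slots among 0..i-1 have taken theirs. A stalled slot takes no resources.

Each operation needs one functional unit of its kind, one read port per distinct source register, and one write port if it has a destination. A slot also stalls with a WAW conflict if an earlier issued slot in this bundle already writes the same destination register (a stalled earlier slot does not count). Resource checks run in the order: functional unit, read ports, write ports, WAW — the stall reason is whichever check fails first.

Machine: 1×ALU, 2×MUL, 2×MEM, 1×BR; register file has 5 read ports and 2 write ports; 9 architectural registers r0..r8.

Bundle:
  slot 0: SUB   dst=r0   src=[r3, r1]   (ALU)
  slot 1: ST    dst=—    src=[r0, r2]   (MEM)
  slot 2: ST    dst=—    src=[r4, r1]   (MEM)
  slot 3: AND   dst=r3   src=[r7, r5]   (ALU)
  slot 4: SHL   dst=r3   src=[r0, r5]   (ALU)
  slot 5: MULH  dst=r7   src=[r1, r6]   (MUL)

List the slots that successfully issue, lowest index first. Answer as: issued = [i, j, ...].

  0. ALU→r0 ⇒ go  {0A/2Mu/2Ld/1B | 3r 1w}
  1. MEM ⇒ go  {0A/2Mu/1Ld/1B | 1r 1w}
  2. MEM ⇒ no(RD_PORT)  {0A/2Mu/1Ld/1B | 1r 1w}
  3. ALU→r3 ⇒ no(FU)  {0A/2Mu/1Ld/1B | 1r 1w}
  4. ALU→r3 ⇒ no(FU)  {0A/2Mu/1Ld/1B | 1r 1w}
  5. MUL→r7 ⇒ no(RD_PORT)  {0A/2Mu/1Ld/1B | 1r 1w}

issued = [0, 1]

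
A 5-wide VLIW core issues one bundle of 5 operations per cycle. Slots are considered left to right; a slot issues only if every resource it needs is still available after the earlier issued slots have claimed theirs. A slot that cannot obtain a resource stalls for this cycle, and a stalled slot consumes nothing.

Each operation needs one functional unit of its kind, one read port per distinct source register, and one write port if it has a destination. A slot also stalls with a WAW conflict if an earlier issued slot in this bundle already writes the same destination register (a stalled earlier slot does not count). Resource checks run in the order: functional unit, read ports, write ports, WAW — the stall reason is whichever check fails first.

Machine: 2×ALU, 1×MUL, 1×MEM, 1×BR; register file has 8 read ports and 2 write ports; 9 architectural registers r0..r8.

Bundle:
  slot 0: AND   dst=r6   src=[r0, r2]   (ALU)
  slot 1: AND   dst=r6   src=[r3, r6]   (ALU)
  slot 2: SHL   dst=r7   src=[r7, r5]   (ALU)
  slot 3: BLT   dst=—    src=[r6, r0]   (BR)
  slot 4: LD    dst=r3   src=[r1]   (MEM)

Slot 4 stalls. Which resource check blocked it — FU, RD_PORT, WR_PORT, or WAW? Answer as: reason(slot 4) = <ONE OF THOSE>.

#0 ALU src=r0,r2 dispatched  <A:1 Mu:1 Ld:1 B:1 rd:6 wr:1>
#1 ALU src=r3,r6 held:WAW  <A:1 Mu:1 Ld:1 B:1 rd:6 wr:1>
#2 ALU src=r7,r5 dispatched  <A:0 Mu:1 Ld:1 B:1 rd:4 wr:0>
#3 BR src=r6,r0 dispatched  <A:0 Mu:1 Ld:1 B:0 rd:2 wr:0>
#4 MEM src=r1 held:WR_PORT  <A:0 Mu:1 Ld:1 B:0 rd:2 wr:0>

reason(slot 4) = WR_PORT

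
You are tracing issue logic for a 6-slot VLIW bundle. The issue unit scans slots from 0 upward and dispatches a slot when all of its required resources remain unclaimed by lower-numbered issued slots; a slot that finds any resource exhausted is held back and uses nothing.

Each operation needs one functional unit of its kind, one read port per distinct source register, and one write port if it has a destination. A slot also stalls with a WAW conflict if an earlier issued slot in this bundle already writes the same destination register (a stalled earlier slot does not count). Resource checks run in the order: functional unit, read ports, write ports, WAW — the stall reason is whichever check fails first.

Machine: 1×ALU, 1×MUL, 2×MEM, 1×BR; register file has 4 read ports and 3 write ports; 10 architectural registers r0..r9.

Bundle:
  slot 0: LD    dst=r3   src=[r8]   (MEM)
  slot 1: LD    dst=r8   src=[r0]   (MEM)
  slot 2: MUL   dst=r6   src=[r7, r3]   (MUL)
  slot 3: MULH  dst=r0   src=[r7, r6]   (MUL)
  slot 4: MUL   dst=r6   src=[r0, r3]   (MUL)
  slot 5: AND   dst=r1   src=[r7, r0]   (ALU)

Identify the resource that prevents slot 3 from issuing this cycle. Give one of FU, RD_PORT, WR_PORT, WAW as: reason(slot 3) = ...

(0) want 1×MEM +1rd +1wr — yes → AL1|MU1|ME1|BR1|rd3|wr2
(1) want 1×MEM +1rd +1wr — yes → AL1|MU1|ME0|BR1|rd2|wr1
(2) want 1×MUL +2rd +1wr — yes → AL1|MU0|ME0|BR1|rd0|wr0
(3) want 1×MUL +2rd +1wr — FU → AL1|MU0|ME0|BR1|rd0|wr0
(4) want 1×MUL +2rd +1wr — FU → AL1|MU0|ME0|BR1|rd0|wr0
(5) want 1×ALU +2rd +1wr — RD_PORT → AL1|MU0|ME0|BR1|rd0|wr0

reason(slot 3) = FU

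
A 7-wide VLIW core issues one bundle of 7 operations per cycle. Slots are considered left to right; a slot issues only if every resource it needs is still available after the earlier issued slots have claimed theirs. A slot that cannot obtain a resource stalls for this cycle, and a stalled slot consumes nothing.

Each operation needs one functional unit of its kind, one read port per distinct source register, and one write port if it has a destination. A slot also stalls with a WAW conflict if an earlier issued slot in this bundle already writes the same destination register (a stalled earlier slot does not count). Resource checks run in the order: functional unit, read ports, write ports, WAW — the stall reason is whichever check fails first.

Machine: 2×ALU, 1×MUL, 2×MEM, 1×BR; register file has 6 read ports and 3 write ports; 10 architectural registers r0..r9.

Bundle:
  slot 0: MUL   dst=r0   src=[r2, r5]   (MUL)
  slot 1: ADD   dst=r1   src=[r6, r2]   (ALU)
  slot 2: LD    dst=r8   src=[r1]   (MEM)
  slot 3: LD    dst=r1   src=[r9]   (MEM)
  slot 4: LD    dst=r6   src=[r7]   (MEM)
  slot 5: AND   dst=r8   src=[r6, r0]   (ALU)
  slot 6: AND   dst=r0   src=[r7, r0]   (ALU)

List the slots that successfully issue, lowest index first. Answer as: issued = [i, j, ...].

issued = [0, 1, 2]

  0. MUL→r0 ⇒ go  {2A/0Mu/2Ld/1B | 4r 2w}
  1. ALU→r1 ⇒ go  {1A/0Mu/2Ld/1B | 2r 1w}
  2. MEM→r8 ⇒ go  {1A/0Mu/1Ld/1B | 1r 0w}
  3. MEM→r1 ⇒ no(WR_PORT)  {1A/0Mu/1Ld/1B | 1r 0w}
  4. MEM→r6 ⇒ no(WR_PORT)  {1A/0Mu/1Ld/1B | 1r 0w}
  5. ALU→r8 ⇒ no(RD_PORT)  {1A/0Mu/1Ld/1B | 1r 0w}
  6. ALU→r0 ⇒ no(RD_PORT)  {1A/0Mu/1Ld/1B | 1r 0w}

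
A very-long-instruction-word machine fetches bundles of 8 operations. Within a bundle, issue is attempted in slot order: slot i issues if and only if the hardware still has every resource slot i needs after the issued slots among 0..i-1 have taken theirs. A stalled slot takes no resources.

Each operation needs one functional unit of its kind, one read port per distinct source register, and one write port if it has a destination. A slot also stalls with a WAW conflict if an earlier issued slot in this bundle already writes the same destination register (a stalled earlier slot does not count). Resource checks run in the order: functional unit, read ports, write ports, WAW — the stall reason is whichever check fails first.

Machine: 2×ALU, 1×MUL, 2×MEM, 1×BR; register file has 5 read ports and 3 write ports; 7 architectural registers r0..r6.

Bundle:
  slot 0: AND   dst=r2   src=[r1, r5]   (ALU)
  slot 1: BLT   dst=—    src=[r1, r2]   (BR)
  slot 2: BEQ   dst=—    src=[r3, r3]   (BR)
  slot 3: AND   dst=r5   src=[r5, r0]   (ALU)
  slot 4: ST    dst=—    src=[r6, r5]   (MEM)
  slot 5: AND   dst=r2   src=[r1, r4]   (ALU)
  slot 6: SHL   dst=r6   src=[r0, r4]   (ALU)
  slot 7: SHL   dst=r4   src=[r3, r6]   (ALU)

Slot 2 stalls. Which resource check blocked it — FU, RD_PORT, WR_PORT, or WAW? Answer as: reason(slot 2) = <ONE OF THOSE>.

#0 ALU src=r1,r5 dispatched  <A:1 Mu:1 Ld:2 B:1 rd:3 wr:2>
#1 BR src=r1,r2 dispatched  <A:1 Mu:1 Ld:2 B:0 rd:1 wr:2>
#2 BR src=r3,r3 held:FU  <A:1 Mu:1 Ld:2 B:0 rd:1 wr:2>
#3 ALU src=r5,r0 held:RD_PORT  <A:1 Mu:1 Ld:2 B:0 rd:1 wr:2>
#4 MEM src=r6,r5 held:RD_PORT  <A:1 Mu:1 Ld:2 B:0 rd:1 wr:2>
#5 ALU src=r1,r4 held:RD_PORT  <A:1 Mu:1 Ld:2 B:0 rd:1 wr:2>
#6 ALU src=r0,r4 held:RD_PORT  <A:1 Mu:1 Ld:2 B:0 rd:1 wr:2>
#7 ALU src=r3,r6 held:RD_PORT  <A:1 Mu:1 Ld:2 B:0 rd:1 wr:2>

reason(slot 2) = FU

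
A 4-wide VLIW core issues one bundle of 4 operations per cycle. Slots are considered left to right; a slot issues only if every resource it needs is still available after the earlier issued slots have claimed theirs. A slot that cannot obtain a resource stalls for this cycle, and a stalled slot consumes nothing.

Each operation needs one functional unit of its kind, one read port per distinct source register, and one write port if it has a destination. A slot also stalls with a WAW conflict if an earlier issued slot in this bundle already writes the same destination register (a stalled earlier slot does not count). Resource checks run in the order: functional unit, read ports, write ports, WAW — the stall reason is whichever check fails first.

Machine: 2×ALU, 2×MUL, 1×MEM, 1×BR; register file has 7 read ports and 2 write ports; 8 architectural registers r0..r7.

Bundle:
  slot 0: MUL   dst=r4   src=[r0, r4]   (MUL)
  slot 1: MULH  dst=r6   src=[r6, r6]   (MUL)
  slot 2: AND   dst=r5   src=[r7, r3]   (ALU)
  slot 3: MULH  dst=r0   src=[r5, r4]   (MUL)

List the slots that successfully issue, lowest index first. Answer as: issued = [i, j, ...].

issued = [0, 1]

  0. MUL→r4 ⇒ go  {2A/1Mu/1Ld/1B | 5r 1w}
  1. MUL→r6 ⇒ go  {2A/0Mu/1Ld/1B | 4r 0w}
  2. ALU→r5 ⇒ no(WR_PORT)  {2A/0Mu/1Ld/1B | 4r 0w}
  3. MUL→r0 ⇒ no(FU)  {2A/0Mu/1Ld/1B | 4r 0w}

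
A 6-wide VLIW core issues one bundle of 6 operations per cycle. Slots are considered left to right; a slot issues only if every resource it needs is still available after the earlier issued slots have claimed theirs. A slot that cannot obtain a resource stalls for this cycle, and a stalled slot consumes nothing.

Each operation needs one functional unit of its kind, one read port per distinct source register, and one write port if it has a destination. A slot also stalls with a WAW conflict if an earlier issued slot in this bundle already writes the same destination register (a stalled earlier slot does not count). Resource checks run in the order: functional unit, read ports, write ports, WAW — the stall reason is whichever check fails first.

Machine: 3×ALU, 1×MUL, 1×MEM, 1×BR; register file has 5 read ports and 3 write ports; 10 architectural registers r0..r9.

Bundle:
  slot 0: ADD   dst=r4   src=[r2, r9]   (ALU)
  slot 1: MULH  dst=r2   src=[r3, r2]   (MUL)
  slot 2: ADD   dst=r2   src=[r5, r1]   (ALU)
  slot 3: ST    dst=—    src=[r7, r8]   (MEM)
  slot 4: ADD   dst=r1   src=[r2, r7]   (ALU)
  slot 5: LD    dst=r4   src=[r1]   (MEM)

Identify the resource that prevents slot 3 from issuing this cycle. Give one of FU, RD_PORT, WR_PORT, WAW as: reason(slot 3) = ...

#0 ALU src=r2,r9 dispatched  <A:2 Mu:1 Ld:1 B:1 rd:3 wr:2>
#1 MUL src=r3,r2 dispatched  <A:2 Mu:0 Ld:1 B:1 rd:1 wr:1>
#2 ALU src=r5,r1 held:RD_PORT  <A:2 Mu:0 Ld:1 B:1 rd:1 wr:1>
#3 MEM src=r7,r8 held:RD_PORT  <A:2 Mu:0 Ld:1 B:1 rd:1 wr:1>
#4 ALU src=r2,r7 held:RD_PORT  <A:2 Mu:0 Ld:1 B:1 rd:1 wr:1>
#5 MEM src=r1 held:WAW  <A:2 Mu:0 Ld:1 B:1 rd:1 wr:1>

reason(slot 3) = RD_PORT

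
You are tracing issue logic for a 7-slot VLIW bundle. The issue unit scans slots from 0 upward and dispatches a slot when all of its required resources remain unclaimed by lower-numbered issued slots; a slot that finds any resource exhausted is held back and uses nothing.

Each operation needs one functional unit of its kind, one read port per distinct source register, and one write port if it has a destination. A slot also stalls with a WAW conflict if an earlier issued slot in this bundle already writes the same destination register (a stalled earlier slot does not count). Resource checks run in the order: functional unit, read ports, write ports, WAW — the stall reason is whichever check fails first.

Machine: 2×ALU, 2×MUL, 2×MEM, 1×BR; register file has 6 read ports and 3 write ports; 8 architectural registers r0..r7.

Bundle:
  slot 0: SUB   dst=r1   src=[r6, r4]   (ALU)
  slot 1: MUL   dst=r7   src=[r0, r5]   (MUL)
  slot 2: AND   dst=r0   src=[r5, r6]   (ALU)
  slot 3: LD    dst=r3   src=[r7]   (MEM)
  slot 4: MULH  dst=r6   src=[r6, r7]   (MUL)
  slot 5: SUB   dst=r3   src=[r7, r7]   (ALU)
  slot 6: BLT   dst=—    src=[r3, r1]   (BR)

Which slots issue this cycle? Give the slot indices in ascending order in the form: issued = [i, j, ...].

issued = [0, 1, 2]

slot 0 (ALU): ISSUE — free A1,Mu2,Ld2,B1 rp4 wp2
slot 1 (MUL): ISSUE — free A1,Mu1,Ld2,B1 rp2 wp1
slot 2 (ALU): ISSUE — free A0,Mu1,Ld2,B1 rp0 wp0
slot 3 (MEM): stall RD_PORT — free A0,Mu1,Ld2,B1 rp0 wp0
slot 4 (MUL): stall RD_PORT — free A0,Mu1,Ld2,B1 rp0 wp0
slot 5 (ALU): stall FU — free A0,Mu1,Ld2,B1 rp0 wp0
slot 6 (BR): stall RD_PORT — free A0,Mu1,Ld2,B1 rp0 wp0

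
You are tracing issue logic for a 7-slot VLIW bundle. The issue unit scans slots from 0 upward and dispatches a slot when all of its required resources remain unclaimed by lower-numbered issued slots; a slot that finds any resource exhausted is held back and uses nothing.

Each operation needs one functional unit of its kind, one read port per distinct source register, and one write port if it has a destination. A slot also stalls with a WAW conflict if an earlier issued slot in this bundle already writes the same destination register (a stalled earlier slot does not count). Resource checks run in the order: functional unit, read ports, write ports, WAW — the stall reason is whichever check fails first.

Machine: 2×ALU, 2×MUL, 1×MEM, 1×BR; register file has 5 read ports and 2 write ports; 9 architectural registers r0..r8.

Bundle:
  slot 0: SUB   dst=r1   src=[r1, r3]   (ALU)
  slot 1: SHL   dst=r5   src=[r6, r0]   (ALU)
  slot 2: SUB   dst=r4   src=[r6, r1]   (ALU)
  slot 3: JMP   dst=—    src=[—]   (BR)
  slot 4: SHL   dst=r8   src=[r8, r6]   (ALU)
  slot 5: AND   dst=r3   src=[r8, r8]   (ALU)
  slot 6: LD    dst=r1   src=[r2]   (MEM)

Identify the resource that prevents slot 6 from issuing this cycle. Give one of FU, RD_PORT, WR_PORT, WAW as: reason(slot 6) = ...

reason(slot 6) = WR_PORT

(0) want 1×ALU +2rd +1wr — yes → AL1|MU2|ME1|BR1|rd3|wr1
(1) want 1×ALU +2rd +1wr — yes → AL0|MU2|ME1|BR1|rd1|wr0
(2) want 1×ALU +2rd +1wr — FU → AL0|MU2|ME1|BR1|rd1|wr0
(3) want 1×BR +0rd +0wr — yes → AL0|MU2|ME1|BR0|rd1|wr0
(4) want 1×ALU +2rd +1wr — FU → AL0|MU2|ME1|BR0|rd1|wr0
(5) want 1×ALU +1rd +1wr — FU → AL0|MU2|ME1|BR0|rd1|wr0
(6) want 1×MEM +1rd +1wr — WR_PORT → AL0|MU2|ME1|BR0|rd1|wr0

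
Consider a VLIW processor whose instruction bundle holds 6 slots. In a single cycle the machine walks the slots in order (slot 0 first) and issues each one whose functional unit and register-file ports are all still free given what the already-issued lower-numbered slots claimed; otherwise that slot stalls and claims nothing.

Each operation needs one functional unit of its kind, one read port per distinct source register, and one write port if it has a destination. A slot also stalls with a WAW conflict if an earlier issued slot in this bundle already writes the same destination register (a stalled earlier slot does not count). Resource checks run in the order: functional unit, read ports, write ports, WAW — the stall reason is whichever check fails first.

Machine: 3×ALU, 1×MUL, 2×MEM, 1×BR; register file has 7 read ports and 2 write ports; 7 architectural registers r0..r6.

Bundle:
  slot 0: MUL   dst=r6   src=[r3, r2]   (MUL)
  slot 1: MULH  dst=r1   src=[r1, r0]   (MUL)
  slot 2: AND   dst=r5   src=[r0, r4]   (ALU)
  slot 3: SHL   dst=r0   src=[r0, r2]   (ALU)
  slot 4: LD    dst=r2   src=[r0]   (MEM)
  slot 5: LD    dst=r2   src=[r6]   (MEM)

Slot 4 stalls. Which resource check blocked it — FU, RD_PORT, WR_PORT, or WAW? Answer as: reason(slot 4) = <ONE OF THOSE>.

[0] MUL needs rd=2 wr=1: ok; after: ALU=3 MUL=0 MEM=2 BR=1, R=5, W=1
[1] MUL needs rd=2 wr=1: FU; after: ALU=3 MUL=0 MEM=2 BR=1, R=5, W=1
[2] ALU needs rd=2 wr=1: ok; after: ALU=2 MUL=0 MEM=2 BR=1, R=3, W=0
[3] ALU needs rd=2 wr=1: WR_PORT; after: ALU=2 MUL=0 MEM=2 BR=1, R=3, W=0
[4] MEM needs rd=1 wr=1: WR_PORT; after: ALU=2 MUL=0 MEM=2 BR=1, R=3, W=0
[5] MEM needs rd=1 wr=1: WR_PORT; after: ALU=2 MUL=0 MEM=2 BR=1, R=3, W=0

reason(slot 4) = WR_PORT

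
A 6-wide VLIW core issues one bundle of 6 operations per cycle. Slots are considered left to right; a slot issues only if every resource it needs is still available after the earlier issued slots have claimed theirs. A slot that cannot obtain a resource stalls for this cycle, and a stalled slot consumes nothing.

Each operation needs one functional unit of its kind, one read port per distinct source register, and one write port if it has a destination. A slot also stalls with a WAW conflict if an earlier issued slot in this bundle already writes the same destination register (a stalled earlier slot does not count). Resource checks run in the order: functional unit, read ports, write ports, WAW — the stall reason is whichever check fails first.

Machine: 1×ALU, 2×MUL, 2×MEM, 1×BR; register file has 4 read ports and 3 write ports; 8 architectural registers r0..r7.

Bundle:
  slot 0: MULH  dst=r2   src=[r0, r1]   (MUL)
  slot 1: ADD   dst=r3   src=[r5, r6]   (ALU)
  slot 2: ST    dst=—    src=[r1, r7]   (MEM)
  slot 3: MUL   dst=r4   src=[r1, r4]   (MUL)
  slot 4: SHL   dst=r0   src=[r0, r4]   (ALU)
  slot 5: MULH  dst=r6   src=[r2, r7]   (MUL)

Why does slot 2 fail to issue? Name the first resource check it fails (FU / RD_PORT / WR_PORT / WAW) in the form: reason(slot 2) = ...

reason(slot 2) = RD_PORT

[0] MUL needs rd=2 wr=1: ok; after: ALU=1 MUL=1 MEM=2 BR=1, R=2, W=2
[1] ALU needs rd=2 wr=1: ok; after: ALU=0 MUL=1 MEM=2 BR=1, R=0, W=1
[2] MEM needs rd=2 wr=0: RD_PORT; after: ALU=0 MUL=1 MEM=2 BR=1, R=0, W=1
[3] MUL needs rd=2 wr=1: RD_PORT; after: ALU=0 MUL=1 MEM=2 BR=1, R=0, W=1
[4] ALU needs rd=2 wr=1: FU; after: ALU=0 MUL=1 MEM=2 BR=1, R=0, W=1
[5] MUL needs rd=2 wr=1: RD_PORT; after: ALU=0 MUL=1 MEM=2 BR=1, R=0, W=1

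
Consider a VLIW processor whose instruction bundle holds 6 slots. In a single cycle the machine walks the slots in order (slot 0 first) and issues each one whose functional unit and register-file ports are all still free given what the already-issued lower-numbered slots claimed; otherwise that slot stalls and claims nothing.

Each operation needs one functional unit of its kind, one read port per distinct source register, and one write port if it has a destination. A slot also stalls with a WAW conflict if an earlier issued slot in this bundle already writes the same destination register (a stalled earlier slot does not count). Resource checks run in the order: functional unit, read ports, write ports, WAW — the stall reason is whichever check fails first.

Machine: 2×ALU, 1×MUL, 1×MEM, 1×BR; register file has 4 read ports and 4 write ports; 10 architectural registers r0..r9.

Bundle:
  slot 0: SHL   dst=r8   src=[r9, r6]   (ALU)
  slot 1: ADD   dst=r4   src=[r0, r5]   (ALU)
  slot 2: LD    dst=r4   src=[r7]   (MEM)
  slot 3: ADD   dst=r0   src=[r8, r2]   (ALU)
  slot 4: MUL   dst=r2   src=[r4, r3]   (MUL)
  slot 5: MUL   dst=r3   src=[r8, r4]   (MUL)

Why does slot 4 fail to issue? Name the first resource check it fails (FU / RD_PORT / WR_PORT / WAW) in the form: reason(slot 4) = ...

reason(slot 4) = RD_PORT

  0. ALU→r8 ⇒ go  {1A/1Mu/1Ld/1B | 2r 3w}
  1. ALU→r4 ⇒ go  {0A/1Mu/1Ld/1B | 0r 2w}
  2. MEM→r4 ⇒ no(RD_PORT)  {0A/1Mu/1Ld/1B | 0r 2w}
  3. ALU→r0 ⇒ no(FU)  {0A/1Mu/1Ld/1B | 0r 2w}
  4. MUL→r2 ⇒ no(RD_PORT)  {0A/1Mu/1Ld/1B | 0r 2w}
  5. MUL→r3 ⇒ no(RD_PORT)  {0A/1Mu/1Ld/1B | 0r 2w}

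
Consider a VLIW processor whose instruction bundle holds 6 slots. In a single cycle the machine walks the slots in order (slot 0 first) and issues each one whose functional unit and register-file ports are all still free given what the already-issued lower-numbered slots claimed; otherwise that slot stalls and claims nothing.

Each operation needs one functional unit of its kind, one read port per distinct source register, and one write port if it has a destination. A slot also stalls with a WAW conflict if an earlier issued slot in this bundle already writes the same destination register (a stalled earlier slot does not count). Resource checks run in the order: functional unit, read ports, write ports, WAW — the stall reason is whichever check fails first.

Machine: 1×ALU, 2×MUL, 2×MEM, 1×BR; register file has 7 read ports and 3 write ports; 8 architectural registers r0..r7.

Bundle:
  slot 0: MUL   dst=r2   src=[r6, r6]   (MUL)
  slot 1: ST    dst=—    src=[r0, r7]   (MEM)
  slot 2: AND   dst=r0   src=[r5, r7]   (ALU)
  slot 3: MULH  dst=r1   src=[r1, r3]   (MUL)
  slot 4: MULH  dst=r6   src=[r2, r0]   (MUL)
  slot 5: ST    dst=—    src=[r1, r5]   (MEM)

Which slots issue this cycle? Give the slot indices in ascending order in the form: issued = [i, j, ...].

  0. MUL→r2 ⇒ go  {1A/1Mu/2Ld/1B | 6r 2w}
  1. MEM ⇒ go  {1A/1Mu/1Ld/1B | 4r 2w}
  2. ALU→r0 ⇒ go  {0A/1Mu/1Ld/1B | 2r 1w}
  3. MUL→r1 ⇒ go  {0A/0Mu/1Ld/1B | 0r 0w}
  4. MUL→r6 ⇒ no(FU)  {0A/0Mu/1Ld/1B | 0r 0w}
  5. MEM ⇒ no(RD_PORT)  {0A/0Mu/1Ld/1B | 0r 0w}

issued = [0, 1, 2, 3]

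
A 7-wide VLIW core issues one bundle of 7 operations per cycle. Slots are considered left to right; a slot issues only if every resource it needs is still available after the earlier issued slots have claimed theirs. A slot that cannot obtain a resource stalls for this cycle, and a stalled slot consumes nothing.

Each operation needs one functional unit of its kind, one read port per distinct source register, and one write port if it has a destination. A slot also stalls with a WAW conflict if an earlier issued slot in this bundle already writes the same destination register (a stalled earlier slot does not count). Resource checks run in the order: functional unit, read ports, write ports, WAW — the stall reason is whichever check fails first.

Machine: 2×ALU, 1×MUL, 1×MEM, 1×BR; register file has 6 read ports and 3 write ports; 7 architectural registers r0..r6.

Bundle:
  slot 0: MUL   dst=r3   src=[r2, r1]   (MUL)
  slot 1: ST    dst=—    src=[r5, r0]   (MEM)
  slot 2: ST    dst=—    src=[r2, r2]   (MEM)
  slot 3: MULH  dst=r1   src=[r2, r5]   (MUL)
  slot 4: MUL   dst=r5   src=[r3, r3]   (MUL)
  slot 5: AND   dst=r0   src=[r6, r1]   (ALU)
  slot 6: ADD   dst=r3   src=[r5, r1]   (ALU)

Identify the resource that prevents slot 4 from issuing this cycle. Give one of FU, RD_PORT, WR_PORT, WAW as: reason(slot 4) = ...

  0. MUL→r3 ⇒ go  {2A/0Mu/1Ld/1B | 4r 2w}
  1. MEM ⇒ go  {2A/0Mu/0Ld/1B | 2r 2w}
  2. MEM ⇒ no(FU)  {2A/0Mu/0Ld/1B | 2r 2w}
  3. MUL→r1 ⇒ no(FU)  {2A/0Mu/0Ld/1B | 2r 2w}
  4. MUL→r5 ⇒ no(FU)  {2A/0Mu/0Ld/1B | 2r 2w}
  5. ALU→r0 ⇒ go  {1A/0Mu/0Ld/1B | 0r 1w}
  6. ALU→r3 ⇒ no(RD_PORT)  {1A/0Mu/0Ld/1B | 0r 1w}

reason(slot 4) = FU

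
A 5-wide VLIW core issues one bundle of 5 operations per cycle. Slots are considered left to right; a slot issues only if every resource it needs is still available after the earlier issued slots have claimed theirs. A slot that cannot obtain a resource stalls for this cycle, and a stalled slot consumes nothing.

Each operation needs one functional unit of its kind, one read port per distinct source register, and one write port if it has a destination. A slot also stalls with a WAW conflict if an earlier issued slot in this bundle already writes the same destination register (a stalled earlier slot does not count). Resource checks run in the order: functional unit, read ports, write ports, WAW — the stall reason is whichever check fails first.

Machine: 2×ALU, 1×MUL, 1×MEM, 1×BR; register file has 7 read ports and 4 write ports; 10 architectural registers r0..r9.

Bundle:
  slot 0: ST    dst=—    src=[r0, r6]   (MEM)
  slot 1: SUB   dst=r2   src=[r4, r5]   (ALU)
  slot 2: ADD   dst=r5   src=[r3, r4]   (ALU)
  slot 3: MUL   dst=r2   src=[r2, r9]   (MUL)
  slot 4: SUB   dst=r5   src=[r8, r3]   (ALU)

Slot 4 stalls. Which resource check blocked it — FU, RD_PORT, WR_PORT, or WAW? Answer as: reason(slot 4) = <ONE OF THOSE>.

reason(slot 4) = FU

(0) want 1×MEM +2rd +0wr — yes → AL2|MU1|ME0|BR1|rd5|wr4
(1) want 1×ALU +2rd +1wr — yes → AL1|MU1|ME0|BR1|rd3|wr3
(2) want 1×ALU +2rd +1wr — yes → AL0|MU1|ME0|BR1|rd1|wr2
(3) want 1×MUL +2rd +1wr — RD_PORT → AL0|MU1|ME0|BR1|rd1|wr2
(4) want 1×ALU +2rd +1wr — FU → AL0|MU1|ME0|BR1|rd1|wr2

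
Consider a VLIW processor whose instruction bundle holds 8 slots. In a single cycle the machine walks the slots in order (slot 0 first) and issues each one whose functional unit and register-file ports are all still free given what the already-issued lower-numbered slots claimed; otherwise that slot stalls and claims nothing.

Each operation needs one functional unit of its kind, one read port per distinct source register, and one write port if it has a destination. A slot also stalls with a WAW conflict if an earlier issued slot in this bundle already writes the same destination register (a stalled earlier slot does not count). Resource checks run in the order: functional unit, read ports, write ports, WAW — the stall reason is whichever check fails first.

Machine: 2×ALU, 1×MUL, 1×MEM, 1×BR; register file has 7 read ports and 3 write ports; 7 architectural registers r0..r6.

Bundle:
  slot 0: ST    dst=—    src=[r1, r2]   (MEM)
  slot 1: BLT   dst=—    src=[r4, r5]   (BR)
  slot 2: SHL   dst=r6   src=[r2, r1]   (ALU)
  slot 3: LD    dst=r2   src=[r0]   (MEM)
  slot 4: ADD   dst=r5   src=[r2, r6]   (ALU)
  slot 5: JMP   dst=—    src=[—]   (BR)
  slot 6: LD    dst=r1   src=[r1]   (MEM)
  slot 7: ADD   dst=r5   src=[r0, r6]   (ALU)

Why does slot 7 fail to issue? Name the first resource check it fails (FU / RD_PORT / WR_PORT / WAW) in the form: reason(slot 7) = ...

reason(slot 7) = RD_PORT

slot 0 (MEM): ISSUE — free A2,Mu1,Ld0,B1 rp5 wp3
slot 1 (BR): ISSUE — free A2,Mu1,Ld0,B0 rp3 wp3
slot 2 (ALU): ISSUE — free A1,Mu1,Ld0,B0 rp1 wp2
slot 3 (MEM): stall FU — free A1,Mu1,Ld0,B0 rp1 wp2
slot 4 (ALU): stall RD_PORT — free A1,Mu1,Ld0,B0 rp1 wp2
slot 5 (BR): stall FU — free A1,Mu1,Ld0,B0 rp1 wp2
slot 6 (MEM): stall FU — free A1,Mu1,Ld0,B0 rp1 wp2
slot 7 (ALU): stall RD_PORT — free A1,Mu1,Ld0,B0 rp1 wp2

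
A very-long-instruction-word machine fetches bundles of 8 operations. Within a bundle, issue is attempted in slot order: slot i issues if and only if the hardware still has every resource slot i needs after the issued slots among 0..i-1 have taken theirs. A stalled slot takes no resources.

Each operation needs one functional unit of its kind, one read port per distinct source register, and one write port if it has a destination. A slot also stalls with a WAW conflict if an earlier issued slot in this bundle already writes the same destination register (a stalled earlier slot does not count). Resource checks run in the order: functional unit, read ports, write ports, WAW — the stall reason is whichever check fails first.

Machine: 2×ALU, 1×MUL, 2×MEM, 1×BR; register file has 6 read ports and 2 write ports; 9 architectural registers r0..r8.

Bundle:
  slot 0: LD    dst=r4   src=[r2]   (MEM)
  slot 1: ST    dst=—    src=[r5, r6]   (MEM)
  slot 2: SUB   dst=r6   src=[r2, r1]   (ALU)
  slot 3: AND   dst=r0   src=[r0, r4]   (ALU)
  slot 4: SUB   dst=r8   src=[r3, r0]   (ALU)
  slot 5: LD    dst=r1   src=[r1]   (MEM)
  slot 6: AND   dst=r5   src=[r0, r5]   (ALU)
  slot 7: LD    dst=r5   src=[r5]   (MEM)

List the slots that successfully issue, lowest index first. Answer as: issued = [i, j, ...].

slot 0 (MEM): ISSUE — free A2,Mu1,Ld1,B1 rp5 wp1
slot 1 (MEM): ISSUE — free A2,Mu1,Ld0,B1 rp3 wp1
slot 2 (ALU): ISSUE — free A1,Mu1,Ld0,B1 rp1 wp0
slot 3 (ALU): stall RD_PORT — free A1,Mu1,Ld0,B1 rp1 wp0
slot 4 (ALU): stall RD_PORT — free A1,Mu1,Ld0,B1 rp1 wp0
slot 5 (MEM): stall FU — free A1,Mu1,Ld0,B1 rp1 wp0
slot 6 (ALU): stall RD_PORT — free A1,Mu1,Ld0,B1 rp1 wp0
slot 7 (MEM): stall FU — free A1,Mu1,Ld0,B1 rp1 wp0

issued = [0, 1, 2]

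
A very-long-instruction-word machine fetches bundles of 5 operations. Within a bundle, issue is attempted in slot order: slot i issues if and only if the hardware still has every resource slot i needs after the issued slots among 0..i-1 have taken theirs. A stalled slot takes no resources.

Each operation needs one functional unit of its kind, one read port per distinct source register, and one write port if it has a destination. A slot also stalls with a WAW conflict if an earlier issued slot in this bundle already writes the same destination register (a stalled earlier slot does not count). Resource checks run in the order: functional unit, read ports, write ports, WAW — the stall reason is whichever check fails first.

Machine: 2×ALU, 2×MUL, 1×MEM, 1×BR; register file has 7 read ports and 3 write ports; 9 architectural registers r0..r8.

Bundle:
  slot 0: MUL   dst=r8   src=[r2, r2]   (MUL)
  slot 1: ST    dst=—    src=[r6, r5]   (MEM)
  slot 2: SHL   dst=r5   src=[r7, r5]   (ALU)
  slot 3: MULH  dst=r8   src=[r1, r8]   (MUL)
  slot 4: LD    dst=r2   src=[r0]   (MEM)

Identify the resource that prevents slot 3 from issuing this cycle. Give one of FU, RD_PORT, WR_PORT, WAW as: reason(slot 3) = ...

reason(slot 3) = WAW

[0] MUL needs rd=1 wr=1: ok; after: ALU=2 MUL=1 MEM=1 BR=1, R=6, W=2
[1] MEM needs rd=2 wr=0: ok; after: ALU=2 MUL=1 MEM=0 BR=1, R=4, W=2
[2] ALU needs rd=2 wr=1: ok; after: ALU=1 MUL=1 MEM=0 BR=1, R=2, W=1
[3] MUL needs rd=2 wr=1: WAW; after: ALU=1 MUL=1 MEM=0 BR=1, R=2, W=1
[4] MEM needs rd=1 wr=1: FU; after: ALU=1 MUL=1 MEM=0 BR=1, R=2, W=1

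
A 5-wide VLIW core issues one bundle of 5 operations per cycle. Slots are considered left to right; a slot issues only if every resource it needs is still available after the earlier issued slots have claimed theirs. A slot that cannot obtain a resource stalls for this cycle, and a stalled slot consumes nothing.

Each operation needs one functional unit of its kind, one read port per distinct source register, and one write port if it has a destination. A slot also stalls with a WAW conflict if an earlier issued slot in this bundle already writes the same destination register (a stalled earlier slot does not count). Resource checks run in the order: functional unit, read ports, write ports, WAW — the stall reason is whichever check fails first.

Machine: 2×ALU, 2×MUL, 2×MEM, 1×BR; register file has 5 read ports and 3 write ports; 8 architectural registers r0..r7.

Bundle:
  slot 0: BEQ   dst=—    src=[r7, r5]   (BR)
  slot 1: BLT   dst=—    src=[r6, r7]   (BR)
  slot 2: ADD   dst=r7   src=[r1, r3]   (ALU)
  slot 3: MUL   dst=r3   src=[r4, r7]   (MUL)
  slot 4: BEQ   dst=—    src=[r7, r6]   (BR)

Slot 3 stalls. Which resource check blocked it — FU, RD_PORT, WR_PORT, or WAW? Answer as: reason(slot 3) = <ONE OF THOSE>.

slot 0 (BR): ISSUE — free A2,Mu2,Ld2,B0 rp3 wp3
slot 1 (BR): stall FU — free A2,Mu2,Ld2,B0 rp3 wp3
slot 2 (ALU): ISSUE — free A1,Mu2,Ld2,B0 rp1 wp2
slot 3 (MUL): stall RD_PORT — free A1,Mu2,Ld2,B0 rp1 wp2
slot 4 (BR): stall FU — free A1,Mu2,Ld2,B0 rp1 wp2

reason(slot 3) = RD_PORT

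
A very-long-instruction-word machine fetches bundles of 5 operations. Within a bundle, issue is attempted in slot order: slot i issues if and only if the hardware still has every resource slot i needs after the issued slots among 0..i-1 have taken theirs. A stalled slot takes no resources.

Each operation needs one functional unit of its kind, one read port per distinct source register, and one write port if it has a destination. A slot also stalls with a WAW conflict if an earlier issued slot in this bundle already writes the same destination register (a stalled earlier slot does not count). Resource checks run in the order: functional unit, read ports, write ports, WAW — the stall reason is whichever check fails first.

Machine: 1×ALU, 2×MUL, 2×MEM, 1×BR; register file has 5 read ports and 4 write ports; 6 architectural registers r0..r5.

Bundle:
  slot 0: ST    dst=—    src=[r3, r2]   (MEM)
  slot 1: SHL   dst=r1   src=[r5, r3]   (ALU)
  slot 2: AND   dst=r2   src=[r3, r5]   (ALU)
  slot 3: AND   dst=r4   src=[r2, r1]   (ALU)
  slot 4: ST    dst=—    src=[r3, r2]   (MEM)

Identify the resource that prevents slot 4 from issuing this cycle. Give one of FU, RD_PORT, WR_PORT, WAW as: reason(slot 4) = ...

#0 MEM src=r3,r2 dispatched  <A:1 Mu:2 Ld:1 B:1 rd:3 wr:4>
#1 ALU src=r5,r3 dispatched  <A:0 Mu:2 Ld:1 B:1 rd:1 wr:3>
#2 ALU src=r3,r5 held:FU  <A:0 Mu:2 Ld:1 B:1 rd:1 wr:3>
#3 ALU src=r2,r1 held:FU  <A:0 Mu:2 Ld:1 B:1 rd:1 wr:3>
#4 MEM src=r3,r2 held:RD_PORT  <A:0 Mu:2 Ld:1 B:1 rd:1 wr:3>

reason(slot 4) = RD_PORT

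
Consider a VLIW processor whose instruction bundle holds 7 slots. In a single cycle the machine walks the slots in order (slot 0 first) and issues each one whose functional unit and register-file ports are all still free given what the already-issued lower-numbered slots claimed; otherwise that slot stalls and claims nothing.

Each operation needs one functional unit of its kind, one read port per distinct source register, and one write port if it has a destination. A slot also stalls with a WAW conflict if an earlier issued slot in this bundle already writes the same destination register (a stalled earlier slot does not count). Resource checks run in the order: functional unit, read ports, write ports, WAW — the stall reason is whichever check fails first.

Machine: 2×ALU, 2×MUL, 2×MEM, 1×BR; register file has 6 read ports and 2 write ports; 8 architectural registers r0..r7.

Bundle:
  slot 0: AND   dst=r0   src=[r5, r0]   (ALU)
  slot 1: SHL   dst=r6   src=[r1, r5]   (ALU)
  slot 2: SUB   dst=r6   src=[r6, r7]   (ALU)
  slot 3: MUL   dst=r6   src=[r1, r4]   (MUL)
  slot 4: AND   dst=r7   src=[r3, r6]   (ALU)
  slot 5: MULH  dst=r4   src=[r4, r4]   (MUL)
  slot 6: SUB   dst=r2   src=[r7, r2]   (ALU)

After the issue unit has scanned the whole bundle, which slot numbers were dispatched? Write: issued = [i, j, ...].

slot 0 (ALU): ISSUE — free A1,Mu2,Ld2,B1 rp4 wp1
slot 1 (ALU): ISSUE — free A0,Mu2,Ld2,B1 rp2 wp0
slot 2 (ALU): stall FU — free A0,Mu2,Ld2,B1 rp2 wp0
slot 3 (MUL): stall WR_PORT — free A0,Mu2,Ld2,B1 rp2 wp0
slot 4 (ALU): stall FU — free A0,Mu2,Ld2,B1 rp2 wp0
slot 5 (MUL): stall WR_PORT — free A0,Mu2,Ld2,B1 rp2 wp0
slot 6 (ALU): stall FU — free A0,Mu2,Ld2,B1 rp2 wp0

issued = [0, 1]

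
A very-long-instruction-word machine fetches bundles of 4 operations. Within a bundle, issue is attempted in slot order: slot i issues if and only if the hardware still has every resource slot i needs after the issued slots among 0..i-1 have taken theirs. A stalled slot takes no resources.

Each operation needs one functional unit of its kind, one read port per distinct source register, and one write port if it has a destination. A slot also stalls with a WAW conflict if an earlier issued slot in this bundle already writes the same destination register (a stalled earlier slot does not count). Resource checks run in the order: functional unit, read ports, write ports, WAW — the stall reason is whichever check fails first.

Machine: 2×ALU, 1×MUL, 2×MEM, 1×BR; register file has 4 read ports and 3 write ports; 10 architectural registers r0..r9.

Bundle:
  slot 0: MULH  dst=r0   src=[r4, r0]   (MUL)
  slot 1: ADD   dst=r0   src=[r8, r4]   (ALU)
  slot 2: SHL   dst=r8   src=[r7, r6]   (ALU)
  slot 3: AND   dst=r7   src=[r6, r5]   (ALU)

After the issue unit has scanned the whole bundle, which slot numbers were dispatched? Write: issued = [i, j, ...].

issued = [0, 2]

slot 0 (MUL): ISSUE — free A2,Mu0,Ld2,B1 rp2 wp2
slot 1 (ALU): stall WAW — free A2,Mu0,Ld2,B1 rp2 wp2
slot 2 (ALU): ISSUE — free A1,Mu0,Ld2,B1 rp0 wp1
slot 3 (ALU): stall RD_PORT — free A1,Mu0,Ld2,B1 rp0 wp1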